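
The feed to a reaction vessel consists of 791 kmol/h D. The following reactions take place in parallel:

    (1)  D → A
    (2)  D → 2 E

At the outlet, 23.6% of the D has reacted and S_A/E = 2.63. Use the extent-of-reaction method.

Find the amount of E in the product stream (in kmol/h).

Conversion of D: D consumed = 0.236 × 791 = 186.7 kmol/h = 1ξ₁ + 1ξ₂.
Selectivity: 1ξ₁ / (2ξ₂) = 2.63 → ξ₁ = 5.26 ξ₂.
Substitute: (1·5.26 + 1) ξ₂ = 186.7 → ξ₂ = 29.82 kmol/h, ξ₁ = 156.9 kmol/h.
Outlet amounts (n = n₀ + Σ ν·ξ):
  D: 791 − 1(156.9) − 1(29.82) = 604.3
  A: 0 + 1(156.9) = 156.9
  E: 0 + 2(29.82) = 59.64

59.6 kmol/h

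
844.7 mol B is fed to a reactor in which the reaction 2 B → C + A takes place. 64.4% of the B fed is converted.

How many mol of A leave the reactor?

B reacted = 0.644 × 844.7 = 544 mol; ν_B = −2, so ξ = 544/2 = 272 mol.
Outlet amounts (n = n₀ + ν ξ):
  B: 844.7 − 2(272) = 300.7
  C: 0 + 1(272) = 272
  A: 0 + 1(272) = 272

272 mol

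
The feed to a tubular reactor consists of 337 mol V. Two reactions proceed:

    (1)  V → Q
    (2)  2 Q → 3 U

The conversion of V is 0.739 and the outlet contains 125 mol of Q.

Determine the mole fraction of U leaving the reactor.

0.466

Conversion of V: V consumed = 1ξ₁ = 0.739 × 337 → ξ₁ = 249 mol.
Q balance: n_Q = 0 + 1ξ₁ − 2ξ₂ = 125 → ξ₂ = (1·249 − 125)/2 = 62.02 mol.
Outlet amounts (n = n₀ + Σ ν·ξ):
  V: 337 − 1(249) = 87.96
  Q: 0 + 1(249) − 2(62.02) = 125
  U: 0 + 3(62.02) = 186.1
Total out = 399 mol; y_U = 186.1 / 399 = 0.4663.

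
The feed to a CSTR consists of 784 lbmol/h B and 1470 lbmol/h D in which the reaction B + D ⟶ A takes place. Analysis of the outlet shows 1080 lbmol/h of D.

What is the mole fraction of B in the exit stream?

0.211

For D: n = n₀ − 1ξ → 1080 = 1470 − 1ξ, giving ξ = 390 lbmol/h.
Outlet amounts (n = n₀ + ν ξ):
  B: 784 − 1(390) = 394
  D: 1470 − 1(390) = 1080
  A: 0 + 1(390) = 390
Total out = 1864 lbmol/h; y_B = 394 / 1864 = 0.2114.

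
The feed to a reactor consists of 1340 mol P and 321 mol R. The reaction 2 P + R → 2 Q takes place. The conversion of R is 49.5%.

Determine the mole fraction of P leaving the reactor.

0.681

R reacted = 0.495 × 321 = 158.9 mol; ν_R = −1, so ξ = 158.9/1 = 158.9 mol.
Outlet amounts (n = n₀ + ν ξ):
  P: 1340 − 2(158.9) = 1022
  R: 321 − 1(158.9) = 162.1
  Q: 0 + 2(158.9) = 317.8
Total out = 1502 mol; y_P = 1022 / 1502 = 0.6805.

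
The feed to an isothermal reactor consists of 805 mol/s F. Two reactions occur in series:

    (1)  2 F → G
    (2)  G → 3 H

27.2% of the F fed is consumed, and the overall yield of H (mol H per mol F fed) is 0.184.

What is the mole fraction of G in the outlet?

Conversion of F: F consumed = 2ξ₁ = 0.272 × 805 → ξ₁ = 109.5 mol/s.
Yield of H: 3ξ₂ / 805 = 0.184 → ξ₂ = 49.37 mol/s.
Outlet amounts (n = n₀ + Σ ν·ξ):
  F: 805 − 2(109.5) = 586
  G: 0 + 1(109.5) − 1(49.37) = 60.11
  H: 0 + 3(49.37) = 148.1
Total out = 794.3 mol/s; y_G = 60.11 / 794.3 = 0.07568.

0.0757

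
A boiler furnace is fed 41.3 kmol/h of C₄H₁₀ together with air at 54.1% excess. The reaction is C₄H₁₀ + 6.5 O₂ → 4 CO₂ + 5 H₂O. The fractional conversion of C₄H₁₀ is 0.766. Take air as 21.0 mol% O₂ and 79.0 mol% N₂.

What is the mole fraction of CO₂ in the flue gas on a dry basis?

0.0666

Stoichiometric O₂ = 6.5 × 41.3 = 268.4 kmol/h; O₂ fed = 268.4 × 1.541 = 413.7 kmol/h.
N₂ fed = 413.7 × 79/21 = 1556 kmol/h.
Fuel reacted = 0.766 × 41.3 → ξ = 31.64 kmol/h.
Outlet (n = n₀ + ν ξ):
  C₄H₁₀: 41.3 − 1(31.64) = 9.664
  O₂: 413.7 − 6.5(31.64) = 208
  N₂: 1556 (inert)
  CO₂: 0 + 4(31.64) = 126.5
  H₂O: 0 + 5(31.64) = 158.2
Dry total = 1900 kmol/h; y_CO₂ (dry) = 126.5 / 1900 = 0.06658.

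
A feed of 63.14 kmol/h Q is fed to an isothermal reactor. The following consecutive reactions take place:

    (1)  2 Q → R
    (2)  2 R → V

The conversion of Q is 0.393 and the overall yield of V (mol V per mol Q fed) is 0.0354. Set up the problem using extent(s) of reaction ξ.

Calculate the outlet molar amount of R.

Conversion of Q: Q consumed = 2ξ₁ = 0.393 × 63.14 → ξ₁ = 12.41 kmol/h.
Yield of V: 1ξ₂ / 63.14 = 0.0354 → ξ₂ = 2.235 kmol/h.
Outlet amounts (n = n₀ + Σ ν·ξ):
  Q: 63.14 − 2(12.41) = 38.33
  R: 0 + 1(12.41) − 2(2.235) = 7.937
  V: 0 + 1(2.235) = 2.235

7.94 kmol/h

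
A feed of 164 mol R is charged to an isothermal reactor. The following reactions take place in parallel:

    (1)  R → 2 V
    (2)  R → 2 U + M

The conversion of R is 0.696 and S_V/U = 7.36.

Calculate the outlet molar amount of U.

27.3 mol

Conversion of R: R consumed = 0.696 × 164 = 114.1 mol = 1ξ₁ + 1ξ₂.
Selectivity: 2ξ₁ / (2ξ₂) = 7.36 → ξ₁ = 7.36 ξ₂.
Substitute: (1·7.36 + 1) ξ₂ = 114.1 → ξ₂ = 13.65 mol, ξ₁ = 100.5 mol.
Outlet amounts (n = n₀ + Σ ν·ξ):
  R: 164 − 1(100.5) − 1(13.65) = 49.86
  V: 0 + 2(100.5) = 201
  U: 0 + 2(13.65) = 27.31
  M: 0 + 1(13.65) = 13.65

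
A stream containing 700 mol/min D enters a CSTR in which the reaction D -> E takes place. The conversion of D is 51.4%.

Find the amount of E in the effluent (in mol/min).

D reacted = 0.514 × 700 = 359.8 mol/min; ν_D = −1, so ξ = 359.8/1 = 359.8 mol/min.
Outlet amounts (n = n₀ + ν ξ):
  D: 700 − 1(359.8) = 340.2
  E: 0 + 1(359.8) = 359.8

360 mol/min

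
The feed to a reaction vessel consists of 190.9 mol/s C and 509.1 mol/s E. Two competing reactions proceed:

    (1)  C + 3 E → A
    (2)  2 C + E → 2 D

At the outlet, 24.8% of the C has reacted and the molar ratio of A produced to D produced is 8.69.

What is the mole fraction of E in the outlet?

Conversion of C: C consumed = 0.248 × 190.9 = 47.34 mol/s = 1ξ₁ + 2ξ₂.
Selectivity: 1ξ₁ / (2ξ₂) = 8.69 → ξ₁ = 17.38 ξ₂.
Substitute: (1·17.38 + 2) ξ₂ = 47.34 → ξ₂ = 2.443 mol/s, ξ₁ = 42.46 mol/s.
Outlet amounts (n = n₀ + Σ ν·ξ):
  C: 190.9 − 1(42.46) − 2(2.443) = 143.6
  E: 509.1 − 3(42.46) − 1(2.443) = 379.3
  A: 0 + 1(42.46) = 42.46
  D: 0 + 2(2.443) = 4.886
Total out = 570.2 mol/s; y_E = 379.3 / 570.2 = 0.6652.

0.665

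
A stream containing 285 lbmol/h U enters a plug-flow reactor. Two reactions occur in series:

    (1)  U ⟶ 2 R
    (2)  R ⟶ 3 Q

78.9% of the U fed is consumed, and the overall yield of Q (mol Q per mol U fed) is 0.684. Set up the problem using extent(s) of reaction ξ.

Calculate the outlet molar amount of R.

385 lbmol/h

Conversion of U: U consumed = 1ξ₁ = 0.789 × 285 → ξ₁ = 224.9 lbmol/h.
Yield of Q: 3ξ₂ / 285 = 0.684 → ξ₂ = 64.98 lbmol/h.
Outlet amounts (n = n₀ + Σ ν·ξ):
  U: 285 − 1(224.9) = 60.13
  R: 0 + 2(224.9) − 1(64.98) = 384.8
  Q: 0 + 3(64.98) = 194.9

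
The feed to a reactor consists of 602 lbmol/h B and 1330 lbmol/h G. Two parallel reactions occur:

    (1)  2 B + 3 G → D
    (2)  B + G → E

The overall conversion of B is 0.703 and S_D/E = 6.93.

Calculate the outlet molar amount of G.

Conversion of B: B consumed = 0.703 × 602 = 423.2 lbmol/h = 2ξ₁ + 1ξ₂.
Selectivity: 1ξ₁ / (1ξ₂) = 6.93 → ξ₁ = 6.93 ξ₂.
Substitute: (2·6.93 + 1) ξ₂ = 423.2 → ξ₂ = 28.48 lbmol/h, ξ₁ = 197.4 lbmol/h.
Outlet amounts (n = n₀ + Σ ν·ξ):
  B: 602 − 2(197.4) − 1(28.48) = 178.8
  G: 1330 − 3(197.4) − 1(28.48) = 709.4
  D: 0 + 1(197.4) = 197.4
  E: 0 + 1(28.48) = 28.48

709 lbmol/h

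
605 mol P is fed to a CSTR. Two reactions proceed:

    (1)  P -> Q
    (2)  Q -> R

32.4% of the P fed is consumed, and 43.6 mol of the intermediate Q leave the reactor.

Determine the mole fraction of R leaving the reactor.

Conversion of P: P consumed = 1ξ₁ = 0.324 × 605 → ξ₁ = 196 mol.
Q balance: n_Q = 0 + 1ξ₁ − 1ξ₂ = 43.6 → ξ₂ = (1·196 − 43.6)/1 = 152.4 mol.
Outlet amounts (n = n₀ + Σ ν·ξ):
  P: 605 − 1(196) = 409
  Q: 0 + 1(196) − 1(152.4) = 43.6
  R: 0 + 1(152.4) = 152.4
Total out = 605 mol; y_R = 152.4 / 605 = 0.2519.

0.252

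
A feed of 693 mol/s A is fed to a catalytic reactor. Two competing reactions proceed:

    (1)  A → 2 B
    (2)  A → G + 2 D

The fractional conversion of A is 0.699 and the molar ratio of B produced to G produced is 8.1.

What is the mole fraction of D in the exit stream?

0.151

Conversion of A: A consumed = 0.699 × 693 = 484.4 mol/s = 1ξ₁ + 1ξ₂.
Selectivity: 2ξ₁ / (1ξ₂) = 8.1 → ξ₁ = 4.05 ξ₂.
Substitute: (1·4.05 + 1) ξ₂ = 484.4 → ξ₂ = 95.92 mol/s, ξ₁ = 388.5 mol/s.
Outlet amounts (n = n₀ + Σ ν·ξ):
  A: 693 − 1(388.5) − 1(95.92) = 208.6
  B: 0 + 2(388.5) = 777
  G: 0 + 1(95.92) = 95.92
  D: 0 + 2(95.92) = 191.8
Total out = 1273 mol/s; y_D = 191.8 / 1273 = 0.1507.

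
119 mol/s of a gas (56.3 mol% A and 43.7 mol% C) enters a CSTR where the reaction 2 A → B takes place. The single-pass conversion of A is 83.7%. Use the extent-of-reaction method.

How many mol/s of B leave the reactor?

A reacted = 0.837 × 67 = 56.08 mol/s; ν_A = −2, so ξ = 56.08/2 = 28.04 mol/s.
Outlet amounts (n = n₀ + ν ξ):
  A: 67 − 2(28.04) = 10.92
  B: 0 + 1(28.04) = 28.04
  C: 52 (inert)

28 mol/s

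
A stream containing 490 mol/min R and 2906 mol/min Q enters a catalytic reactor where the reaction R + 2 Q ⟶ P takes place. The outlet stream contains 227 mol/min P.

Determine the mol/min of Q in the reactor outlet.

2450 mol/min

For P: n = n₀ + 1ξ → 227 = 0 + 1ξ, giving ξ = 227 mol/min.
Outlet amounts (n = n₀ + ν ξ):
  R: 490 − 1(227) = 263
  Q: 2906 − 2(227) = 2452
  P: 0 + 1(227) = 227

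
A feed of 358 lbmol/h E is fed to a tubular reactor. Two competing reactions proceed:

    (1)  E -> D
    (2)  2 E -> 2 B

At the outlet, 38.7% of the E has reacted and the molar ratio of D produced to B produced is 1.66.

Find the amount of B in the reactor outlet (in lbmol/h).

52.1 lbmol/h

Conversion of E: E consumed = 0.387 × 358 = 138.5 lbmol/h = 1ξ₁ + 2ξ₂.
Selectivity: 1ξ₁ / (2ξ₂) = 1.66 → ξ₁ = 3.32 ξ₂.
Substitute: (1·3.32 + 2) ξ₂ = 138.5 → ξ₂ = 26.04 lbmol/h, ξ₁ = 86.46 lbmol/h.
Outlet amounts (n = n₀ + Σ ν·ξ):
  E: 358 − 1(86.46) − 2(26.04) = 219.5
  D: 0 + 1(86.46) = 86.46
  B: 0 + 2(26.04) = 52.08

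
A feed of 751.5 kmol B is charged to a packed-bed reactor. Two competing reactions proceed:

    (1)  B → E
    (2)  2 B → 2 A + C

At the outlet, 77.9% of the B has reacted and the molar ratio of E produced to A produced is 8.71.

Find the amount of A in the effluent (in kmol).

60.3 kmol

Conversion of B: B consumed = 0.779 × 751.5 = 585.4 kmol = 1ξ₁ + 2ξ₂.
Selectivity: 1ξ₁ / (2ξ₂) = 8.71 → ξ₁ = 17.42 ξ₂.
Substitute: (1·17.42 + 2) ξ₂ = 585.4 → ξ₂ = 30.15 kmol, ξ₁ = 525.1 kmol.
Outlet amounts (n = n₀ + Σ ν·ξ):
  B: 751.5 − 1(525.1) − 2(30.15) = 166.1
  E: 0 + 1(525.1) = 525.1
  A: 0 + 2(30.15) = 60.29
  C: 0 + 1(30.15) = 30.15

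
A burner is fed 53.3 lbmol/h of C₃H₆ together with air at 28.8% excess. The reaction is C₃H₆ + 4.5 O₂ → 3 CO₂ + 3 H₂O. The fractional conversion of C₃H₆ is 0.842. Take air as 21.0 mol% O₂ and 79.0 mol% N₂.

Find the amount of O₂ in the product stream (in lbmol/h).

107 lbmol/h

Stoichiometric O₂ = 4.5 × 53.3 = 239.8 lbmol/h; O₂ fed = 239.8 × 1.288 = 308.9 lbmol/h.
N₂ fed = 308.9 × 79/21 = 1162 lbmol/h.
Fuel reacted = 0.842 × 53.3 → ξ = 44.88 lbmol/h.
Outlet (n = n₀ + ν ξ):
  C₃H₆: 53.3 − 1(44.88) = 8.421
  O₂: 308.9 − 4.5(44.88) = 107
  N₂: 1162 (inert)
  CO₂: 0 + 3(44.88) = 134.6
  H₂O: 0 + 3(44.88) = 134.6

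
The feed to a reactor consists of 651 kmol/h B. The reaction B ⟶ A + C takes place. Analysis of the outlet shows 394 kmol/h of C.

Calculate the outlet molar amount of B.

257 kmol/h

For C: n = n₀ + 1ξ → 394 = 0 + 1ξ, giving ξ = 394 kmol/h.
Outlet amounts (n = n₀ + ν ξ):
  B: 651 − 1(394) = 257
  A: 0 + 1(394) = 394
  C: 0 + 1(394) = 394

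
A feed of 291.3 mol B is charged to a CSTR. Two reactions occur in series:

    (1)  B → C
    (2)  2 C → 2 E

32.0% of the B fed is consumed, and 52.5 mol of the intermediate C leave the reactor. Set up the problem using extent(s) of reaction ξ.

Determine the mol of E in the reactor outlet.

Conversion of B: B consumed = 1ξ₁ = 0.32 × 291.3 → ξ₁ = 93.22 mol.
C balance: n_C = 0 + 1ξ₁ − 2ξ₂ = 52.5 → ξ₂ = (1·93.22 − 52.5)/2 = 20.36 mol.
Outlet amounts (n = n₀ + Σ ν·ξ):
  B: 291.3 − 1(93.22) = 198.1
  C: 0 + 1(93.22) − 2(20.36) = 52.5
  E: 0 + 2(20.36) = 40.72

40.7 mol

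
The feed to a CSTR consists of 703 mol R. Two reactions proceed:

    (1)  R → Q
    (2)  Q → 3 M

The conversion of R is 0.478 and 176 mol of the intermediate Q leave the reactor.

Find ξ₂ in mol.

ξ₂ = 160 mol

Conversion of R: R consumed = 1ξ₁ = 0.478 × 703 → ξ₁ = 336 mol.
Q balance: n_Q = 0 + 1ξ₁ − 1ξ₂ = 176 → ξ₂ = (1·336 − 176)/1 = 160 mol.
Outlet amounts (n = n₀ + Σ ν·ξ):
  R: 703 − 1(336) = 367
  Q: 0 + 1(336) − 1(160) = 176
  M: 0 + 3(160) = 480.1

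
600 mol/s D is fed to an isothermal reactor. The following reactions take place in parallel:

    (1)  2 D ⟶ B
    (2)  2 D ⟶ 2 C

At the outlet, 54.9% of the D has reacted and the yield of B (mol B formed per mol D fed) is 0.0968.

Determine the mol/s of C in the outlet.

Yield of B: 1ξ₁ / 600 = 0.0968 → ξ₁ = 58.08 mol/s.
Conversion of D: 2ξ₁ + 2ξ₂ = 0.549 × 600 = 329.4 → ξ₂ = 106.6 mol/s.
Outlet amounts (n = n₀ + Σ ν·ξ):
  D: 600 − 2(58.08) − 2(106.6) = 270.6
  B: 0 + 1(58.08) = 58.08
  C: 0 + 2(106.6) = 213.2

213 mol/s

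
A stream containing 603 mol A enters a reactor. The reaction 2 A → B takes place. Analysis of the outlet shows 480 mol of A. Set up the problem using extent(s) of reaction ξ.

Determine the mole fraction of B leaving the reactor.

For A: n = n₀ − 2ξ → 480 = 603 − 2ξ, giving ξ = 61.5 mol.
Outlet amounts (n = n₀ + ν ξ):
  A: 603 − 2(61.5) = 480
  B: 0 + 1(61.5) = 61.5
Total out = 541.5 mol; y_B = 61.5 / 541.5 = 0.1136.

0.114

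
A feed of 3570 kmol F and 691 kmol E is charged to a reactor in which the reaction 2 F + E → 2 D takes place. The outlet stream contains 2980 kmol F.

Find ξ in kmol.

ξ = 295 kmol

For F: n = n₀ − 2ξ → 2980 = 3570 − 2ξ, giving ξ = 295 kmol.
Outlet amounts (n = n₀ + ν ξ):
  F: 3570 − 2(295) = 2980
  E: 691 − 1(295) = 396
  D: 0 + 2(295) = 590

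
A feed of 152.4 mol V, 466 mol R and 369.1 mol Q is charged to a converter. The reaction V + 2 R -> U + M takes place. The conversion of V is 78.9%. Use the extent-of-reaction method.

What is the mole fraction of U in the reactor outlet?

0.139

V reacted = 0.789 × 152.4 = 120.2 mol; ν_V = −1, so ξ = 120.2/1 = 120.2 mol.
Outlet amounts (n = n₀ + ν ξ):
  V: 152.4 − 1(120.2) = 32.16
  R: 466 − 2(120.2) = 225.5
  U: 0 + 1(120.2) = 120.2
  M: 0 + 1(120.2) = 120.2
  Q: 369.1 (inert)
Total out = 867.3 mol; y_U = 120.2 / 867.3 = 0.1386.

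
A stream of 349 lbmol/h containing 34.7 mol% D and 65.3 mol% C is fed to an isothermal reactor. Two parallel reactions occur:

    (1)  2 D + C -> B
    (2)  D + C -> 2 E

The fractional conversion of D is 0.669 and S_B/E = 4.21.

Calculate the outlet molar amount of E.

9.08 lbmol/h

Conversion of D: D consumed = 0.669 × 121.1 = 81.02 lbmol/h = 2ξ₁ + 1ξ₂.
Selectivity: 1ξ₁ / (2ξ₂) = 4.21 → ξ₁ = 8.42 ξ₂.
Substitute: (2·8.42 + 1) ξ₂ = 81.02 → ξ₂ = 4.541 lbmol/h, ξ₁ = 38.24 lbmol/h.
Outlet amounts (n = n₀ + Σ ν·ξ):
  D: 121.1 − 2(38.24) − 1(4.541) = 40.09
  C: 227.9 − 1(38.24) − 1(4.541) = 185.1
  B: 0 + 1(38.24) = 38.24
  E: 0 + 2(4.541) = 9.083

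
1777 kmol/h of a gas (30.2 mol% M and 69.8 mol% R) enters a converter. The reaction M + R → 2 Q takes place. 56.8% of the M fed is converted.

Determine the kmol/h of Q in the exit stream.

M reacted = 0.568 × 536.7 = 304.8 kmol/h; ν_M = −1, so ξ = 304.8/1 = 304.8 kmol/h.
Outlet amounts (n = n₀ + ν ξ):
  M: 536.7 − 1(304.8) = 231.8
  R: 1240 − 1(304.8) = 935.5
  Q: 0 + 2(304.8) = 609.6

610 kmol/h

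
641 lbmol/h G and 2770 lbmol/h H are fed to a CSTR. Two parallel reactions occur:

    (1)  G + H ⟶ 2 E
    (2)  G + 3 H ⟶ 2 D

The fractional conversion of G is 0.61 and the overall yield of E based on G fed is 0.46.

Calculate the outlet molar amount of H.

Yield of E: 2ξ₁ / 641 = 0.46 → ξ₁ = 147.4 lbmol/h.
Conversion of G: 1ξ₁ + 1ξ₂ = 0.61 × 641 = 391 → ξ₂ = 243.6 lbmol/h.
Outlet amounts (n = n₀ + Σ ν·ξ):
  G: 641 − 1(147.4) − 1(243.6) = 250
  H: 2770 − 1(147.4) − 3(243.6) = 1892
  E: 0 + 2(147.4) = 294.9
  D: 0 + 2(243.6) = 487.2

1890 lbmol/h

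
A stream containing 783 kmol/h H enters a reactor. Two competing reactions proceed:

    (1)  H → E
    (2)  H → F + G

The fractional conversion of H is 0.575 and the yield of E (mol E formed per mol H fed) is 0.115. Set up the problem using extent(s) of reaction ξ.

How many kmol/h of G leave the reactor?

Yield of E: 1ξ₁ / 783 = 0.115 → ξ₁ = 90.05 kmol/h.
Conversion of H: 1ξ₁ + 1ξ₂ = 0.575 × 783 = 450.2 → ξ₂ = 360.2 kmol/h.
Outlet amounts (n = n₀ + Σ ν·ξ):
  H: 783 − 1(90.05) − 1(360.2) = 332.8
  E: 0 + 1(90.05) = 90.05
  F: 0 + 1(360.2) = 360.2
  G: 0 + 1(360.2) = 360.2

360 kmol/h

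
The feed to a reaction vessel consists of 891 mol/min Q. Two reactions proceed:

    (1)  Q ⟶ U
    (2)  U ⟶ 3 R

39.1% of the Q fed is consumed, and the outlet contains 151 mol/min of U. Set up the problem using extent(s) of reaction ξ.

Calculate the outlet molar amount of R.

Conversion of Q: Q consumed = 1ξ₁ = 0.391 × 891 → ξ₁ = 348.4 mol/min.
U balance: n_U = 0 + 1ξ₁ − 1ξ₂ = 151 → ξ₂ = (1·348.4 − 151)/1 = 197.4 mol/min.
Outlet amounts (n = n₀ + Σ ν·ξ):
  Q: 891 − 1(348.4) = 542.6
  U: 0 + 1(348.4) − 1(197.4) = 151
  R: 0 + 3(197.4) = 592.1

592 mol/min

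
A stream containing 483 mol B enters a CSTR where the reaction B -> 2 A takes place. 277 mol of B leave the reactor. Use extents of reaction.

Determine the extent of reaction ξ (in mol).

ξ = 206 mol

For B: n = n₀ − 1ξ → 277 = 483 − 1ξ, giving ξ = 206 mol.
Outlet amounts (n = n₀ + ν ξ):
  B: 483 − 1(206) = 277
  A: 0 + 2(206) = 412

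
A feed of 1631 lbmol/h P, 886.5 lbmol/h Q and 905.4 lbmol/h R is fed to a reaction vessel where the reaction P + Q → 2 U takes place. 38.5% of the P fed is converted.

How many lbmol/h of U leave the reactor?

P reacted = 0.385 × 1631 = 627.9 lbmol/h; ν_P = −1, so ξ = 627.9/1 = 627.9 lbmol/h.
Outlet amounts (n = n₀ + ν ξ):
  P: 1631 − 1(627.9) = 1003
  Q: 886.5 − 1(627.9) = 258.6
  U: 0 + 2(627.9) = 1256
  R: 905.4 (inert)

1260 lbmol/h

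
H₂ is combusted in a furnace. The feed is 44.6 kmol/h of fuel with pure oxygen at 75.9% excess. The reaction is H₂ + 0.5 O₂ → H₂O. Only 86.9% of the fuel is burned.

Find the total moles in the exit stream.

Stoichiometric O₂ = 0.5 × 44.6 = 22.3 kmol/h; O₂ fed = 22.3 × 1.759 = 39.23 kmol/h.
Fuel reacted = 0.869 × 44.6 → ξ = 38.76 kmol/h.
Outlet (n = n₀ + ν ξ):
  H₂: 44.6 − 1(38.76) = 5.843
  O₂: 39.23 − 0.5(38.76) = 19.85
  H₂O: 0 + 1(38.76) = 38.76
Total out = 5.843 + 19.85 + 38.76 = 64.45 kmol/h.

64.4 kmol/h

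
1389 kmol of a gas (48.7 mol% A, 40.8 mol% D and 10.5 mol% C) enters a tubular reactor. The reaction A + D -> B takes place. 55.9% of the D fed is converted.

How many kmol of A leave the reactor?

360 kmol

D reacted = 0.559 × 566.7 = 316.8 kmol; ν_D = −1, so ξ = 316.8/1 = 316.8 kmol.
Outlet amounts (n = n₀ + ν ξ):
  A: 676.4 − 1(316.8) = 359.7
  D: 566.7 − 1(316.8) = 249.9
  B: 0 + 1(316.8) = 316.8
  C: 145.8 (inert)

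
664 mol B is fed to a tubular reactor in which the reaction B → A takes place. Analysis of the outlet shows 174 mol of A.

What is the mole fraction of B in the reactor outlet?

For A: n = n₀ + 1ξ → 174 = 0 + 1ξ, giving ξ = 174 mol.
Outlet amounts (n = n₀ + ν ξ):
  B: 664 − 1(174) = 490
  A: 0 + 1(174) = 174
Total out = 664 mol; y_B = 490 / 664 = 0.738.

0.738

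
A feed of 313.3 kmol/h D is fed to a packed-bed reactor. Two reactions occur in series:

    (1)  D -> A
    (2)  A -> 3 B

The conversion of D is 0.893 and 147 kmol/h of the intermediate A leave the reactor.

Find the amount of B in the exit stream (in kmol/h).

Conversion of D: D consumed = 1ξ₁ = 0.893 × 313.3 → ξ₁ = 279.8 kmol/h.
A balance: n_A = 0 + 1ξ₁ − 1ξ₂ = 147 → ξ₂ = (1·279.8 − 147)/1 = 132.8 kmol/h.
Outlet amounts (n = n₀ + Σ ν·ξ):
  D: 313.3 − 1(279.8) = 33.52
  A: 0 + 1(279.8) − 1(132.8) = 147
  B: 0 + 3(132.8) = 398.3

398 kmol/h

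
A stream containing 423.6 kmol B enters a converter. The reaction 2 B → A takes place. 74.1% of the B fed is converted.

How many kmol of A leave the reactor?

157 kmol

B reacted = 0.741 × 423.6 = 313.9 kmol; ν_B = −2, so ξ = 313.9/2 = 156.9 kmol.
Outlet amounts (n = n₀ + ν ξ):
  B: 423.6 − 2(156.9) = 109.7
  A: 0 + 1(156.9) = 156.9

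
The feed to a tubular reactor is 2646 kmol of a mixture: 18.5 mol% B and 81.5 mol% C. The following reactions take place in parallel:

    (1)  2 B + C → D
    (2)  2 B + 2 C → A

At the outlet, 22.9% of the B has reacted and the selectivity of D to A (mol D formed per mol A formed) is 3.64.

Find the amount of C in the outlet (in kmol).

Conversion of B: B consumed = 0.229 × 489.5 = 112.1 kmol = 2ξ₁ + 2ξ₂.
Selectivity: 1ξ₁ / (1ξ₂) = 3.64 → ξ₁ = 3.64 ξ₂.
Substitute: (2·3.64 + 2) ξ₂ = 112.1 → ξ₂ = 12.08 kmol, ξ₁ = 43.97 kmol.
Outlet amounts (n = n₀ + Σ ν·ξ):
  B: 489.5 − 2(43.97) − 2(12.08) = 377.4
  C: 2156 − 1(43.97) − 2(12.08) = 2088
  D: 0 + 1(43.97) = 43.97
  A: 0 + 1(12.08) = 12.08

2090 kmol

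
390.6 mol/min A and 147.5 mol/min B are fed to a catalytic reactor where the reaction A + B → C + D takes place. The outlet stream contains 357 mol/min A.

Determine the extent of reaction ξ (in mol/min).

For A: n = n₀ − 1ξ → 357 = 390.6 − 1ξ, giving ξ = 33.6 mol/min.
Outlet amounts (n = n₀ + ν ξ):
  A: 390.6 − 1(33.6) = 357
  B: 147.5 − 1(33.6) = 113.9
  C: 0 + 1(33.6) = 33.6
  D: 0 + 1(33.6) = 33.6

ξ = 33.6 mol/min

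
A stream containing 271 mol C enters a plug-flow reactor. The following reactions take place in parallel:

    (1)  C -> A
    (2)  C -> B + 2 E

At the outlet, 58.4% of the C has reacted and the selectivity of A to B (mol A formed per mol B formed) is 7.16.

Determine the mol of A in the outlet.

139 mol

Conversion of C: C consumed = 0.584 × 271 = 158.3 mol = 1ξ₁ + 1ξ₂.
Selectivity: 1ξ₁ / (1ξ₂) = 7.16 → ξ₁ = 7.16 ξ₂.
Substitute: (1·7.16 + 1) ξ₂ = 158.3 → ξ₂ = 19.4 mol, ξ₁ = 138.9 mol.
Outlet amounts (n = n₀ + Σ ν·ξ):
  C: 271 − 1(138.9) − 1(19.4) = 112.7
  A: 0 + 1(138.9) = 138.9
  B: 0 + 1(19.4) = 19.4
  E: 0 + 2(19.4) = 38.79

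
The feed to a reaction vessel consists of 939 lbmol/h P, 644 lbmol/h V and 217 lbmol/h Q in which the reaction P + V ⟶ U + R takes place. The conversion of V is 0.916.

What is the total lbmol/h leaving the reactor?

V reacted = 0.916 × 644 = 589.9 lbmol/h; ν_V = −1, so ξ = 589.9/1 = 589.9 lbmol/h.
Outlet amounts (n = n₀ + ν ξ):
  P: 939 − 1(589.9) = 349.1
  V: 644 − 1(589.9) = 54.1
  U: 0 + 1(589.9) = 589.9
  R: 0 + 1(589.9) = 589.9
  Q: 217 (inert)
Total out = 349.1 + 54.1 + 589.9 + 589.9 + 217 = 1800 lbmol/h.

1800 lbmol/h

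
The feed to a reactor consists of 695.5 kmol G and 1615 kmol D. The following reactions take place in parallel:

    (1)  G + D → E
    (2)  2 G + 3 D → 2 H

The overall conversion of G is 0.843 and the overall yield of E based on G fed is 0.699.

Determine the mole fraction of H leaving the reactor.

Yield of E: 1ξ₁ / 695.5 = 0.699 → ξ₁ = 486.2 kmol.
Conversion of G: 1ξ₁ + 2ξ₂ = 0.843 × 695.5 = 586.3 → ξ₂ = 50.08 kmol.
Outlet amounts (n = n₀ + Σ ν·ξ):
  G: 695.5 − 1(486.2) − 2(50.08) = 109.2
  D: 1615 − 1(486.2) − 3(50.08) = 978.6
  E: 0 + 1(486.2) = 486.2
  H: 0 + 2(50.08) = 100.2
Total out = 1674 kmol; y_H = 100.2 / 1674 = 0.05982.

0.0598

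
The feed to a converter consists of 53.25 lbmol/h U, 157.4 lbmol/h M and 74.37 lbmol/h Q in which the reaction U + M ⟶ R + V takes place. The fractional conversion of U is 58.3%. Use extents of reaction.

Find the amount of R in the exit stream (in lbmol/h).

U reacted = 0.583 × 53.25 = 31.04 lbmol/h; ν_U = −1, so ξ = 31.04/1 = 31.04 lbmol/h.
Outlet amounts (n = n₀ + ν ξ):
  U: 53.25 − 1(31.04) = 22.21
  M: 157.4 − 1(31.04) = 126.4
  R: 0 + 1(31.04) = 31.04
  V: 0 + 1(31.04) = 31.04
  Q: 74.37 (inert)

31 lbmol/h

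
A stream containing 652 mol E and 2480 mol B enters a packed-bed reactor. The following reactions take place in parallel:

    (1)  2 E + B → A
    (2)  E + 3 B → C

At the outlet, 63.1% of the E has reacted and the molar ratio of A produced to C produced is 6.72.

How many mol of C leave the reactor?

Conversion of E: E consumed = 0.631 × 652 = 411.4 mol = 2ξ₁ + 1ξ₂.
Selectivity: 1ξ₁ / (1ξ₂) = 6.72 → ξ₁ = 6.72 ξ₂.
Substitute: (2·6.72 + 1) ξ₂ = 411.4 → ξ₂ = 28.49 mol, ξ₁ = 191.5 mol.
Outlet amounts (n = n₀ + Σ ν·ξ):
  E: 652 − 2(191.5) − 1(28.49) = 240.6
  B: 2480 − 1(191.5) − 3(28.49) = 2203
  A: 0 + 1(191.5) = 191.5
  C: 0 + 1(28.49) = 28.49

28.5 mol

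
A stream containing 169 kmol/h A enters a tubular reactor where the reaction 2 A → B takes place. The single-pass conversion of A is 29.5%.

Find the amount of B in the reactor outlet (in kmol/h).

A reacted = 0.295 × 169 = 49.85 kmol/h; ν_A = −2, so ξ = 49.85/2 = 24.93 kmol/h.
Outlet amounts (n = n₀ + ν ξ):
  A: 169 − 2(24.93) = 119.1
  B: 0 + 1(24.93) = 24.93

24.9 kmol/h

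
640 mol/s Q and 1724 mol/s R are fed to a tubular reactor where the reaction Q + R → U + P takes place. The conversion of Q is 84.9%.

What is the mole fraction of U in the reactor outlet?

Q reacted = 0.849 × 640 = 543.4 mol/s; ν_Q = −1, so ξ = 543.4/1 = 543.4 mol/s.
Outlet amounts (n = n₀ + ν ξ):
  Q: 640 − 1(543.4) = 96.64
  R: 1724 − 1(543.4) = 1181
  U: 0 + 1(543.4) = 543.4
  P: 0 + 1(543.4) = 543.4
Total out = 2364 mol/s; y_U = 543.4 / 2364 = 0.2298.

0.23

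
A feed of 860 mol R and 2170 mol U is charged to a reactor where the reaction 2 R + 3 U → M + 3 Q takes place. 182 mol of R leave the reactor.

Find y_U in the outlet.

0.428

For R: n = n₀ − 2ξ → 182 = 860 − 2ξ, giving ξ = 339 mol.
Outlet amounts (n = n₀ + ν ξ):
  R: 860 − 2(339) = 182
  U: 2170 − 3(339) = 1153
  M: 0 + 1(339) = 339
  Q: 0 + 3(339) = 1017
Total out = 2691 mol; y_U = 1153 / 2691 = 0.4285.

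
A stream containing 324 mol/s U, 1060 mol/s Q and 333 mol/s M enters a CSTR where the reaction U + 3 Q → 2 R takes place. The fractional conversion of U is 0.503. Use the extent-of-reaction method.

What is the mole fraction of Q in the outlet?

0.411

U reacted = 0.503 × 324 = 163 mol/s; ν_U = −1, so ξ = 163/1 = 163 mol/s.
Outlet amounts (n = n₀ + ν ξ):
  U: 324 − 1(163) = 161
  Q: 1060 − 3(163) = 571.1
  R: 0 + 2(163) = 325.9
  M: 333 (inert)
Total out = 1391 mol/s; y_Q = 571.1 / 1391 = 0.4105.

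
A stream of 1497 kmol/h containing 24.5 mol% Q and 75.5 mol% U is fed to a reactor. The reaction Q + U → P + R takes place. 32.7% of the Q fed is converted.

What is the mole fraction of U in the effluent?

0.675

Q reacted = 0.327 × 366.8 = 119.9 kmol/h; ν_Q = −1, so ξ = 119.9/1 = 119.9 kmol/h.
Outlet amounts (n = n₀ + ν ξ):
  Q: 366.8 − 1(119.9) = 246.8
  U: 1130 − 1(119.9) = 1010
  P: 0 + 1(119.9) = 119.9
  R: 0 + 1(119.9) = 119.9
Total out = 1497 kmol/h; y_U = 1010 / 1497 = 0.6749.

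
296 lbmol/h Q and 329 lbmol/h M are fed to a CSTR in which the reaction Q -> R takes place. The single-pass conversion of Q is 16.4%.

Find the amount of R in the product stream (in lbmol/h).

48.5 lbmol/h

Q reacted = 0.164 × 296 = 48.54 lbmol/h; ν_Q = −1, so ξ = 48.54/1 = 48.54 lbmol/h.
Outlet amounts (n = n₀ + ν ξ):
  Q: 296 − 1(48.54) = 247.5
  R: 0 + 1(48.54) = 48.54
  M: 329 (inert)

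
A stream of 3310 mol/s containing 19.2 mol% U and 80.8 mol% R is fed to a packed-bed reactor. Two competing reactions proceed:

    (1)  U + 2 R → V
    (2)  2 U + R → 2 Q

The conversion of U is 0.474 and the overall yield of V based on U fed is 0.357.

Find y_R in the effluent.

Yield of V: 1ξ₁ / 635.5 = 0.357 → ξ₁ = 226.9 mol/s.
Conversion of U: 1ξ₁ + 2ξ₂ = 0.474 × 635.5 = 301.2 → ξ₂ = 37.18 mol/s.
Outlet amounts (n = n₀ + Σ ν·ξ):
  U: 635.5 − 1(226.9) − 2(37.18) = 334.3
  R: 2674 − 2(226.9) − 1(37.18) = 2184
  V: 0 + 1(226.9) = 226.9
  Q: 0 + 2(37.18) = 74.36
Total out = 2819 mol/s; y_R = 2184 / 2819 = 0.7746.

0.775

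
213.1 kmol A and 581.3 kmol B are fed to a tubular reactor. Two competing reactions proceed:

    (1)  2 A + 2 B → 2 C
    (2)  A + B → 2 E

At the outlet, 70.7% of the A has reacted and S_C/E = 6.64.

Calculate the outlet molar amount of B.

431 kmol

Conversion of A: A consumed = 0.707 × 213.1 = 150.7 kmol = 2ξ₁ + 1ξ₂.
Selectivity: 2ξ₁ / (2ξ₂) = 6.64 → ξ₁ = 6.64 ξ₂.
Substitute: (2·6.64 + 1) ξ₂ = 150.7 → ξ₂ = 10.55 kmol, ξ₁ = 70.06 kmol.
Outlet amounts (n = n₀ + Σ ν·ξ):
  A: 213.1 − 2(70.06) − 1(10.55) = 62.44
  B: 581.3 − 2(70.06) − 1(10.55) = 430.6
  C: 0 + 2(70.06) = 140.1
  E: 0 + 2(10.55) = 21.1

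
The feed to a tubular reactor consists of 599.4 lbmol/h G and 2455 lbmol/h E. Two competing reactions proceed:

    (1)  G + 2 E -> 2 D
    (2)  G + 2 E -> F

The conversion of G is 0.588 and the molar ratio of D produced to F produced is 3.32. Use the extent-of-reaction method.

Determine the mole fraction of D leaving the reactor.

Conversion of G: G consumed = 0.588 × 599.4 = 352.4 lbmol/h = 1ξ₁ + 1ξ₂.
Selectivity: 2ξ₁ / (1ξ₂) = 3.32 → ξ₁ = 1.66 ξ₂.
Substitute: (1·1.66 + 1) ξ₂ = 352.4 → ξ₂ = 132.5 lbmol/h, ξ₁ = 219.9 lbmol/h.
Outlet amounts (n = n₀ + Σ ν·ξ):
  G: 599.4 − 1(219.9) − 1(132.5) = 247
  E: 2455 − 2(219.9) − 2(132.5) = 1750
  D: 0 + 2(219.9) = 439.9
  F: 0 + 1(132.5) = 132.5
Total out = 2569 lbmol/h; y_D = 439.9 / 2569 = 0.1712.

0.171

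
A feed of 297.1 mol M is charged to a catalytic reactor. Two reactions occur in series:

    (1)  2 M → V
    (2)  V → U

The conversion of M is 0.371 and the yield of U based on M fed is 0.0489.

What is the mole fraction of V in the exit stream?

Conversion of M: M consumed = 2ξ₁ = 0.371 × 297.1 → ξ₁ = 55.11 mol.
Yield of U: 1ξ₂ / 297.1 = 0.0489 → ξ₂ = 14.53 mol.
Outlet amounts (n = n₀ + Σ ν·ξ):
  M: 297.1 − 2(55.11) = 186.9
  V: 0 + 1(55.11) − 1(14.53) = 40.58
  U: 0 + 1(14.53) = 14.53
Total out = 242 mol; y_V = 40.58 / 242 = 0.1677.

0.168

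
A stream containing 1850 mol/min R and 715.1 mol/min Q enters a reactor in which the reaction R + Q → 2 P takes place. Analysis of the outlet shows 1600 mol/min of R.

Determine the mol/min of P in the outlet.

500 mol/min

For R: n = n₀ − 1ξ → 1600 = 1850 − 1ξ, giving ξ = 250 mol/min.
Outlet amounts (n = n₀ + ν ξ):
  R: 1850 − 1(250) = 1600
  Q: 715.1 − 1(250) = 465.1
  P: 0 + 2(250) = 500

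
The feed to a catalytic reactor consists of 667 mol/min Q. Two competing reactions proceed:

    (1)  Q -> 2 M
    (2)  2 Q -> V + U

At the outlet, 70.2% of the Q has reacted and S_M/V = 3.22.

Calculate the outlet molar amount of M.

418 mol/min

Conversion of Q: Q consumed = 0.702 × 667 = 468.2 mol/min = 1ξ₁ + 2ξ₂.
Selectivity: 2ξ₁ / (1ξ₂) = 3.22 → ξ₁ = 1.61 ξ₂.
Substitute: (1·1.61 + 2) ξ₂ = 468.2 → ξ₂ = 129.7 mol/min, ξ₁ = 208.8 mol/min.
Outlet amounts (n = n₀ + Σ ν·ξ):
  Q: 667 − 1(208.8) − 2(129.7) = 198.8
  M: 0 + 2(208.8) = 417.6
  V: 0 + 1(129.7) = 129.7
  U: 0 + 1(129.7) = 129.7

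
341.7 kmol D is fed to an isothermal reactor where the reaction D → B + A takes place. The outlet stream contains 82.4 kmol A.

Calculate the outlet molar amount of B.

For A: n = n₀ + 1ξ → 82.4 = 0 + 1ξ, giving ξ = 82.4 kmol.
Outlet amounts (n = n₀ + ν ξ):
  D: 341.7 − 1(82.4) = 259.3
  B: 0 + 1(82.4) = 82.4
  A: 0 + 1(82.4) = 82.4

82.4 kmol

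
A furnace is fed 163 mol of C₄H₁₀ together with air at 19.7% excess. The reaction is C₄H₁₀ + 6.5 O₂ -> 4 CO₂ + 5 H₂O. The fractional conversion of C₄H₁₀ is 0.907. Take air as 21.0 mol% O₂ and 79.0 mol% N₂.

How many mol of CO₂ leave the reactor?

591 mol

Stoichiometric O₂ = 6.5 × 163 = 1060 mol; O₂ fed = 1060 × 1.197 = 1268 mol.
N₂ fed = 1268 × 79/21 = 4771 mol.
Fuel reacted = 0.907 × 163 → ξ = 147.8 mol.
Outlet (n = n₀ + ν ξ):
  C₄H₁₀: 163 − 1(147.8) = 15.16
  O₂: 1268 − 6.5(147.8) = 307.3
  N₂: 4771 (inert)
  CO₂: 0 + 4(147.8) = 591.4
  H₂O: 0 + 5(147.8) = 739.2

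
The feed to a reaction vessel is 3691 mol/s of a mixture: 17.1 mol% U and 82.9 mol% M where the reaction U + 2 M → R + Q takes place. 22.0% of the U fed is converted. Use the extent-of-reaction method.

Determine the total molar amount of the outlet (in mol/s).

U reacted = 0.22 × 631.2 = 138.9 mol/s; ν_U = −1, so ξ = 138.9/1 = 138.9 mol/s.
Outlet amounts (n = n₀ + ν ξ):
  U: 631.2 − 1(138.9) = 492.3
  M: 3060 − 2(138.9) = 2782
  R: 0 + 1(138.9) = 138.9
  Q: 0 + 1(138.9) = 138.9
Total out = 492.3 + 2782 + 138.9 + 138.9 = 3552 mol/s.

3550 mol/s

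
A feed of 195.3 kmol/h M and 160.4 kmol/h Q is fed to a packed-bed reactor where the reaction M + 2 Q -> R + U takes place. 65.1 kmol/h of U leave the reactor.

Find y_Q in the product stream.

0.104

For U: n = n₀ + 1ξ → 65.1 = 0 + 1ξ, giving ξ = 65.1 kmol/h.
Outlet amounts (n = n₀ + ν ξ):
  M: 195.3 − 1(65.1) = 130.2
  Q: 160.4 − 2(65.1) = 30.2
  R: 0 + 1(65.1) = 65.1
  U: 0 + 1(65.1) = 65.1
Total out = 290.6 kmol/h; y_Q = 30.2 / 290.6 = 0.1039.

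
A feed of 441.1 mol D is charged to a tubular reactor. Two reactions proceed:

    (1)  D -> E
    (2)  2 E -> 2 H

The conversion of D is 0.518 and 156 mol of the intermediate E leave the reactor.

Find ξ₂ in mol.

Conversion of D: D consumed = 1ξ₁ = 0.518 × 441.1 → ξ₁ = 228.5 mol.
E balance: n_E = 0 + 1ξ₁ − 2ξ₂ = 156 → ξ₂ = (1·228.5 − 156)/2 = 36.24 mol.
Outlet amounts (n = n₀ + Σ ν·ξ):
  D: 441.1 − 1(228.5) = 212.6
  E: 0 + 1(228.5) − 2(36.24) = 156
  H: 0 + 2(36.24) = 72.49

ξ₂ = 36.2 mol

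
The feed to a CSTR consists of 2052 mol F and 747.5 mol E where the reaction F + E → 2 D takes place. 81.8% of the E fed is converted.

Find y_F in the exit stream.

E reacted = 0.818 × 747.5 = 611.5 mol; ν_E = −1, so ξ = 611.5/1 = 611.5 mol.
Outlet amounts (n = n₀ + ν ξ):
  F: 2052 − 1(611.5) = 1441
  E: 747.5 − 1(611.5) = 136
  D: 0 + 2(611.5) = 1223
Total out = 2800 mol; y_F = 1441 / 2800 = 0.5146.

0.515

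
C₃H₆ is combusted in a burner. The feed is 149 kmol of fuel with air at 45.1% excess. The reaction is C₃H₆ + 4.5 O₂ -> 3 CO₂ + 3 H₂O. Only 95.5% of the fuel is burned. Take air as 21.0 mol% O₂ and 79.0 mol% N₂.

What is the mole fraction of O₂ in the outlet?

0.0685

Stoichiometric O₂ = 4.5 × 149 = 670.5 kmol; O₂ fed = 670.5 × 1.451 = 972.9 kmol.
N₂ fed = 972.9 × 79/21 = 3660 kmol.
Fuel reacted = 0.955 × 149 → ξ = 142.3 kmol.
Outlet (n = n₀ + ν ξ):
  C₃H₆: 149 − 1(142.3) = 6.705
  O₂: 972.9 − 4.5(142.3) = 332.6
  N₂: 3660 (inert)
  CO₂: 0 + 3(142.3) = 426.9
  H₂O: 0 + 3(142.3) = 426.9
Total out = 4853 kmol; y_O₂ = 332.6 / 4853 = 0.06853.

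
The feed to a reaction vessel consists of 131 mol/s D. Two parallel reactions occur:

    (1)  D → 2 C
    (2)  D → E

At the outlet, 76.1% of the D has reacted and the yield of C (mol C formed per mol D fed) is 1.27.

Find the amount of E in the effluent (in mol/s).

Yield of C: 2ξ₁ / 131 = 1.27 → ξ₁ = 83.19 mol/s.
Conversion of D: 1ξ₁ + 1ξ₂ = 0.761 × 131 = 99.69 → ξ₂ = 16.51 mol/s.
Outlet amounts (n = n₀ + Σ ν·ξ):
  D: 131 − 1(83.19) − 1(16.51) = 31.31
  C: 0 + 2(83.19) = 166.4
  E: 0 + 1(16.51) = 16.51

16.5 mol/s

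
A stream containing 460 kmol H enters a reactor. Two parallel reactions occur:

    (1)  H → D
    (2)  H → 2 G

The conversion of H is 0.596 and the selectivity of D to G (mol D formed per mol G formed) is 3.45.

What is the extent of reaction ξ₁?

Conversion of H: H consumed = 0.596 × 460 = 274.2 kmol = 1ξ₁ + 1ξ₂.
Selectivity: 1ξ₁ / (2ξ₂) = 3.45 → ξ₁ = 6.9 ξ₂.
Substitute: (1·6.9 + 1) ξ₂ = 274.2 → ξ₂ = 34.7 kmol, ξ₁ = 239.5 kmol.
Outlet amounts (n = n₀ + Σ ν·ξ):
  H: 460 − 1(239.5) − 1(34.7) = 185.8
  D: 0 + 1(239.5) = 239.5
  G: 0 + 2(34.7) = 69.41

ξ₁ = 239 kmol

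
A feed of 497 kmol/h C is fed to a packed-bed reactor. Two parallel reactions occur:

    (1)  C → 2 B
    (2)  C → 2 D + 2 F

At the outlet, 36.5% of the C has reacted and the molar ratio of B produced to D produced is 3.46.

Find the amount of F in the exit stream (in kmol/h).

81.3 kmol/h

Conversion of C: C consumed = 0.365 × 497 = 181.4 kmol/h = 1ξ₁ + 1ξ₂.
Selectivity: 2ξ₁ / (2ξ₂) = 3.46 → ξ₁ = 3.46 ξ₂.
Substitute: (1·3.46 + 1) ξ₂ = 181.4 → ξ₂ = 40.67 kmol/h, ξ₁ = 140.7 kmol/h.
Outlet amounts (n = n₀ + Σ ν·ξ):
  C: 497 − 1(140.7) − 1(40.67) = 315.6
  B: 0 + 2(140.7) = 281.5
  D: 0 + 2(40.67) = 81.35
  F: 0 + 2(40.67) = 81.35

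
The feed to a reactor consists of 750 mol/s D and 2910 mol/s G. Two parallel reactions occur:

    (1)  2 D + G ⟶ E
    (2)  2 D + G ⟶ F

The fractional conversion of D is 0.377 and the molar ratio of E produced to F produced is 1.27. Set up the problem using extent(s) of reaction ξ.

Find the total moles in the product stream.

Conversion of D: D consumed = 0.377 × 750 = 282.8 mol/s = 2ξ₁ + 2ξ₂.
Selectivity: 1ξ₁ / (1ξ₂) = 1.27 → ξ₁ = 1.27 ξ₂.
Substitute: (2·1.27 + 2) ξ₂ = 282.8 → ξ₂ = 62.28 mol/s, ξ₁ = 79.1 mol/s.
Outlet amounts (n = n₀ + Σ ν·ξ):
  D: 750 − 2(79.1) − 2(62.28) = 467.2
  G: 2910 − 1(79.1) − 1(62.28) = 2769
  E: 0 + 1(79.1) = 79.1
  F: 0 + 1(62.28) = 62.28
Total out = 467.2 + 2769 + 79.1 + 62.28 = 3377 mol/s.

3380 mol/s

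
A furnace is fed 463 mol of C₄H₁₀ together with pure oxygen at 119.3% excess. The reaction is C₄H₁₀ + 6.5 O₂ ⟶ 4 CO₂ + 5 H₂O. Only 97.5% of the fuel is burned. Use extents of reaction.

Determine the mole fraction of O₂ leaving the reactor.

0.474

Stoichiometric O₂ = 6.5 × 463 = 3010 mol; O₂ fed = 3010 × 2.193 = 6600 mol.
Fuel reacted = 0.975 × 463 → ξ = 451.4 mol.
Outlet (n = n₀ + ν ξ):
  C₄H₁₀: 463 − 1(451.4) = 11.57
  O₂: 6600 − 6.5(451.4) = 3666
  CO₂: 0 + 4(451.4) = 1806
  H₂O: 0 + 5(451.4) = 2257
Total out = 7740 mol; y_O₂ = 3666 / 7740 = 0.4736.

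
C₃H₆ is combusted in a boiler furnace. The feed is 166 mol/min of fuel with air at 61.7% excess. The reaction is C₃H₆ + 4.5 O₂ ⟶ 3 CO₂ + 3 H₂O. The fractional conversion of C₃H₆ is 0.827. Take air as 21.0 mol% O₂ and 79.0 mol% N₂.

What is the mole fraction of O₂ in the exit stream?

Stoichiometric O₂ = 4.5 × 166 = 747 mol/min; O₂ fed = 747 × 1.617 = 1208 mol/min.
N₂ fed = 1208 × 79/21 = 4544 mol/min.
Fuel reacted = 0.827 × 166 → ξ = 137.3 mol/min.
Outlet (n = n₀ + ν ξ):
  C₃H₆: 166 − 1(137.3) = 28.72
  O₂: 1208 − 4.5(137.3) = 590.1
  N₂: 4544 (inert)
  CO₂: 0 + 3(137.3) = 411.8
  H₂O: 0 + 3(137.3) = 411.8
Total out = 5987 mol/min; y_O₂ = 590.1 / 5987 = 0.09858.

0.0986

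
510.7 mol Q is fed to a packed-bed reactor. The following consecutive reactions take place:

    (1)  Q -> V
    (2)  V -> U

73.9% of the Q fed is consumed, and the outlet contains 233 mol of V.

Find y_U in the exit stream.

0.283

Conversion of Q: Q consumed = 1ξ₁ = 0.739 × 510.7 → ξ₁ = 377.4 mol.
V balance: n_V = 0 + 1ξ₁ − 1ξ₂ = 233 → ξ₂ = (1·377.4 − 233)/1 = 144.4 mol.
Outlet amounts (n = n₀ + Σ ν·ξ):
  Q: 510.7 − 1(377.4) = 133.3
  V: 0 + 1(377.4) − 1(144.4) = 233
  U: 0 + 1(144.4) = 144.4
Total out = 510.7 mol; y_U = 144.4 / 510.7 = 0.2828.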